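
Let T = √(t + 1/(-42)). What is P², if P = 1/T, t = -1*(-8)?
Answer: 42/335 ≈ 0.12537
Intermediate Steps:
t = 8
T = √14070/42 (T = √(8 + 1/(-42)) = √(8 - 1/42) = √(335/42) = √14070/42 ≈ 2.8242)
P = √14070/335 (P = 1/(√14070/42) = √14070/335 ≈ 0.35408)
P² = (√14070/335)² = 42/335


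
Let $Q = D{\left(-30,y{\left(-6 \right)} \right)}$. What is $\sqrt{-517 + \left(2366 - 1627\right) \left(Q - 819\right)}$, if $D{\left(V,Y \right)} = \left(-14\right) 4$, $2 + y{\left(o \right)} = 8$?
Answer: $i \sqrt{647142} \approx 804.45 i$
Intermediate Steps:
$y{\left(o \right)} = 6$ ($y{\left(o \right)} = -2 + 8 = 6$)
$D{\left(V,Y \right)} = -56$
$Q = -56$
$\sqrt{-517 + \left(2366 - 1627\right) \left(Q - 819\right)} = \sqrt{-517 + \left(2366 - 1627\right) \left(-56 - 819\right)} = \sqrt{-517 + 739 \left(-875\right)} = \sqrt{-517 - 646625} = \sqrt{-647142} = i \sqrt{647142}$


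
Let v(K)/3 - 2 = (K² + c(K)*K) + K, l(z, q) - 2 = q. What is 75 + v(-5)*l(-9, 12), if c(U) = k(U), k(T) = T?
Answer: 2049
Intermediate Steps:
l(z, q) = 2 + q
c(U) = U
v(K) = 6 + 3*K + 6*K² (v(K) = 6 + 3*((K² + K*K) + K) = 6 + 3*((K² + K²) + K) = 6 + 3*(2*K² + K) = 6 + 3*(K + 2*K²) = 6 + (3*K + 6*K²) = 6 + 3*K + 6*K²)
75 + v(-5)*l(-9, 12) = 75 + (6 + 3*(-5) + 6*(-5)²)*(2 + 12) = 75 + (6 - 15 + 6*25)*14 = 75 + (6 - 15 + 150)*14 = 75 + 141*14 = 75 + 1974 = 2049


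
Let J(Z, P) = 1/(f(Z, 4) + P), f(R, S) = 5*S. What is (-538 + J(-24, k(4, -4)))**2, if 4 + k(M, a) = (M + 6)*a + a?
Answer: 226954225/784 ≈ 2.8948e+5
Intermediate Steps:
k(M, a) = -4 + a + a*(6 + M) (k(M, a) = -4 + ((M + 6)*a + a) = -4 + ((6 + M)*a + a) = -4 + (a*(6 + M) + a) = -4 + (a + a*(6 + M)) = -4 + a + a*(6 + M))
J(Z, P) = 1/(20 + P) (J(Z, P) = 1/(5*4 + P) = 1/(20 + P))
(-538 + J(-24, k(4, -4)))**2 = (-538 + 1/(20 + (-4 + 7*(-4) + 4*(-4))))**2 = (-538 + 1/(20 + (-4 - 28 - 16)))**2 = (-538 + 1/(20 - 48))**2 = (-538 + 1/(-28))**2 = (-538 - 1/28)**2 = (-15065/28)**2 = 226954225/784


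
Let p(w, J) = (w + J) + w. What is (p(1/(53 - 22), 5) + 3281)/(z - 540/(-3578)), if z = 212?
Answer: 91120926/5882839 ≈ 15.489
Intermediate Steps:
p(w, J) = J + 2*w (p(w, J) = (J + w) + w = J + 2*w)
(p(1/(53 - 22), 5) + 3281)/(z - 540/(-3578)) = ((5 + 2/(53 - 22)) + 3281)/(212 - 540/(-3578)) = ((5 + 2/31) + 3281)/(212 - 540*(-1/3578)) = ((5 + 2*(1/31)) + 3281)/(212 + 270/1789) = ((5 + 2/31) + 3281)/(379538/1789) = (157/31 + 3281)*(1789/379538) = (101868/31)*(1789/379538) = 91120926/5882839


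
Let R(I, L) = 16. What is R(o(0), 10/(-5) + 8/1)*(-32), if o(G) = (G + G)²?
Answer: -512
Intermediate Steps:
o(G) = 4*G² (o(G) = (2*G)² = 4*G²)
R(o(0), 10/(-5) + 8/1)*(-32) = 16*(-32) = -512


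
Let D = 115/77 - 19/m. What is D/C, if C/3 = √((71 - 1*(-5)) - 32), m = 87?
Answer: 4271*√11/221067 ≈ 0.064077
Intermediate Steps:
D = 8542/6699 (D = 115/77 - 19/87 = 8542/6699 ≈ 1.2751)
C = 6*√11 (C = 3*√((71 - 1*(-5)) - 32) = 3*√((71 + 5) - 32) = 3*√(76 - 32) = 3*√44 = 3*(2*√11) = 6*√11 ≈ 19.900)
D/C = (8542/6699)/(6*√11) = (√11/66)*(8542/6699) = 4271*√11/221067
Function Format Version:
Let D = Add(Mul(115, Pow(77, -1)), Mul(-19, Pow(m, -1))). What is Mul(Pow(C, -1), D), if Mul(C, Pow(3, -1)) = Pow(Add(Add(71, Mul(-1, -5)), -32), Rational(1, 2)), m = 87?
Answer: Mul(Rational(4271, 221067), Pow(11, Rational(1, 2))) ≈ 0.064077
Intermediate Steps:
D = Rational(8542, 6699) (D = Add(Mul(115, Pow(77, -1)), Mul(-19, Pow(87, -1))) = Add(Mul(115, Rational(1, 77)), Mul(-19, Rational(1, 87))) = Add(Rational(115, 77), Rational(-19, 87)) = Rational(8542, 6699) ≈ 1.2751)
C = Mul(6, Pow(11, Rational(1, 2))) (C = Mul(3, Pow(Add(Add(71, Mul(-1, -5)), -32), Rational(1, 2))) = Mul(3, Pow(Add(Add(71, 5), -32), Rational(1, 2))) = Mul(3, Pow(Add(76, -32), Rational(1, 2))) = Mul(3, Pow(44, Rational(1, 2))) = Mul(3, Mul(2, Pow(11, Rational(1, 2)))) = Mul(6, Pow(11, Rational(1, 2))) ≈ 19.900)
Mul(Pow(C, -1), D) = Mul(Pow(Mul(6, Pow(11, Rational(1, 2))), -1), Rational(8542, 6699)) = Mul(Mul(Rational(1, 66), Pow(11, Rational(1, 2))), Rational(8542, 6699)) = Mul(Rational(4271, 221067), Pow(11, Rational(1, 2)))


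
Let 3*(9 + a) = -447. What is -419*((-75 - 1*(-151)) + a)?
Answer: 34358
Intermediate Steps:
a = -158 (a = -9 + (⅓)*(-447) = -9 - 149 = -158)
-419*((-75 - 1*(-151)) + a) = -419*((-75 - 1*(-151)) - 158) = -419*((-75 + 151) - 158) = -419*(76 - 158) = -419*(-82) = 34358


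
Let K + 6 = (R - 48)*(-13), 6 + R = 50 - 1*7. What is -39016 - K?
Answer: -39153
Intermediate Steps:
R = 37 (R = -6 + (50 - 1*7) = -6 + (50 - 7) = -6 + 43 = 37)
K = 137 (K = -6 + (37 - 48)*(-13) = -6 - 11*(-13) = -6 + 143 = 137)
-39016 - K = -39016 - 1*137 = -39016 - 137 = -39153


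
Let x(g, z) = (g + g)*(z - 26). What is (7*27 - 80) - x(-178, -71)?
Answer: -34423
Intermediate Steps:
x(g, z) = 2*g*(-26 + z) (x(g, z) = (2*g)*(-26 + z) = 2*g*(-26 + z))
(7*27 - 80) - x(-178, -71) = (7*27 - 80) - 2*(-178)*(-26 - 71) = (189 - 80) - 2*(-178)*(-97) = 109 - 1*34532 = 109 - 34532 = -34423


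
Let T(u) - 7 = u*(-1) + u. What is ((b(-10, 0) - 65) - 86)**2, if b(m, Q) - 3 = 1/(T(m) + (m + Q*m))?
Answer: 198025/9 ≈ 22003.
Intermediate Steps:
T(u) = 7 (T(u) = 7 + (u*(-1) + u) = 7 + (-u + u) = 7 + 0 = 7)
b(m, Q) = 3 + 1/(7 + m + Q*m) (b(m, Q) = 3 + 1/(7 + (m + Q*m)) = 3 + 1/(7 + m + Q*m))
((b(-10, 0) - 65) - 86)**2 = (((22 + 3*(-10) + 3*0*(-10))/(7 - 10 + 0*(-10)) - 65) - 86)**2 = (((22 - 30 + 0)/(7 - 10 + 0) - 65) - 86)**2 = ((-8/(-3) - 65) - 86)**2 = ((-1/3*(-8) - 65) - 86)**2 = ((8/3 - 65) - 86)**2 = (-187/3 - 86)**2 = (-445/3)**2 = 198025/9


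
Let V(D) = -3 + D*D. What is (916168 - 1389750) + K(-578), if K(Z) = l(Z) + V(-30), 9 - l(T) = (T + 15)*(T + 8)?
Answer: -793586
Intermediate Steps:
l(T) = 9 - (8 + T)*(15 + T) (l(T) = 9 - (T + 15)*(T + 8) = 9 - (15 + T)*(8 + T) = 9 - (8 + T)*(15 + T))
V(D) = -3 + D**2
K(Z) = 786 - Z**2 - 23*Z (K(Z) = (-111 - Z**2 - 23*Z) + (-3 + (-30)**2) = (-111 - Z**2 - 23*Z) + (-3 + 900) = (-111 - Z**2 - 23*Z) + 897 = 786 - Z**2 - 23*Z)
(916168 - 1389750) + K(-578) = (916168 - 1389750) + (786 - 1*(-578)**2 - 23*(-578)) = -473582 + (786 - 1*334084 + 13294) = -473582 + (786 - 334084 + 13294) = -473582 - 320004 = -793586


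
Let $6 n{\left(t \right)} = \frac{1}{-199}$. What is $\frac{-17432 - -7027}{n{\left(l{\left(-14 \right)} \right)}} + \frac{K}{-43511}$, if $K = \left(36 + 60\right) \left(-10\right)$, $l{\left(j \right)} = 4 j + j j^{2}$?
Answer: $\frac{540561955230}{43511} \approx 1.2424 \cdot 10^{7}$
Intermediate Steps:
$l{\left(j \right)} = j^{3} + 4 j$ ($l{\left(j \right)} = 4 j + j^{3} = j^{3} + 4 j$)
$n{\left(t \right)} = - \frac{1}{1194}$ ($n{\left(t \right)} = \frac{1}{6 \left(-199\right)} = \frac{1}{6} \left(- \frac{1}{199}\right) = - \frac{1}{1194}$)
$K = -960$ ($K = 96 \left(-10\right) = -960$)
$\frac{-17432 - -7027}{n{\left(l{\left(-14 \right)} \right)}} + \frac{K}{-43511} = \frac{-17432 - -7027}{- \frac{1}{1194}} - \frac{960}{-43511} = \left(-17432 + 7027\right) \left(-1194\right) - - \frac{960}{43511} = \left(-10405\right) \left(-1194\right) + \frac{960}{43511} = 12423570 + \frac{960}{43511} = \frac{540561955230}{43511}$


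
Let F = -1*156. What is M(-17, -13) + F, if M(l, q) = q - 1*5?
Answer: -174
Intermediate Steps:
M(l, q) = -5 + q (M(l, q) = q - 5 = -5 + q)
F = -156
M(-17, -13) + F = (-5 - 13) - 156 = -18 - 156 = -174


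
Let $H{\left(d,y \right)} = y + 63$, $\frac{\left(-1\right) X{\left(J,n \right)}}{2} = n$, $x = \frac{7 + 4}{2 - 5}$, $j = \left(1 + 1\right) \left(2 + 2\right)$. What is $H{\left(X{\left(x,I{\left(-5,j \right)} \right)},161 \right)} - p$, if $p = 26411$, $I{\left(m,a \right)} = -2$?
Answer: $-26187$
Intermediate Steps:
$j = 8$ ($j = 2 \cdot 4 = 8$)
$x = - \frac{11}{3}$ ($x = \frac{11}{-3} = 11 \left(- \frac{1}{3}\right) = - \frac{11}{3} \approx -3.6667$)
$X{\left(J,n \right)} = - 2 n$
$H{\left(d,y \right)} = 63 + y$
$H{\left(X{\left(x,I{\left(-5,j \right)} \right)},161 \right)} - p = \left(63 + 161\right) - 26411 = 224 - 26411 = -26187$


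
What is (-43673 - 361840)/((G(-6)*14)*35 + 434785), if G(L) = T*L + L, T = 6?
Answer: -405513/414205 ≈ -0.97902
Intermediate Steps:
G(L) = 7*L (G(L) = 6*L + L = 7*L)
(-43673 - 361840)/((G(-6)*14)*35 + 434785) = (-43673 - 361840)/(((7*(-6))*14)*35 + 434785) = -405513/(-42*14*35 + 434785) = -405513/(-588*35 + 434785) = -405513/(-20580 + 434785) = -405513/414205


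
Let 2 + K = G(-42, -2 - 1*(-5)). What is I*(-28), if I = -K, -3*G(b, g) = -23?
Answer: 476/3 ≈ 158.67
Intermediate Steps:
G(b, g) = 23/3 (G(b, g) = -1/3*(-23) = 23/3)
K = 17/3 (K = -2 + 23/3 = 17/3 ≈ 5.6667)
I = -17/3 (I = -1*17/3 = -17/3 ≈ -5.6667)
I*(-28) = -17/3*(-28) = 476/3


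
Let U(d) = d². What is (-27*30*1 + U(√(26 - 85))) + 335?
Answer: -534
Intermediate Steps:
(-27*30*1 + U(√(26 - 85))) + 335 = (-27*30*1 + (√(26 - 85))²) + 335 = (-810*1 + (√(-59))²) + 335 = (-810 + (I*√59)²) + 335 = (-810 - 59) + 335 = -869 + 335 = -534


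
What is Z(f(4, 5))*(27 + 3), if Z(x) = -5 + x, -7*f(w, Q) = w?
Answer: -1170/7 ≈ -167.14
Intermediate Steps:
f(w, Q) = -w/7
Z(f(4, 5))*(27 + 3) = (-5 - ⅐*4)*(27 + 3) = (-5 - 4/7)*30 = -39/7*30 = -1170/7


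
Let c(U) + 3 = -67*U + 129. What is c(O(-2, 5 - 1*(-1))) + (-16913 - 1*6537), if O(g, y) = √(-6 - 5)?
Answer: -23324 - 67*I*√11 ≈ -23324.0 - 222.21*I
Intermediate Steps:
O(g, y) = I*√11 (O(g, y) = √(-11) = I*√11)
c(U) = 126 - 67*U (c(U) = -3 + (-67*U + 129) = -3 + (129 - 67*U) = 126 - 67*U)
c(O(-2, 5 - 1*(-1))) + (-16913 - 1*6537) = (126 - 67*I*√11) + (-16913 - 1*6537) = (126 - 67*I*√11) + (-16913 - 6537) = (126 - 67*I*√11) - 23450 = -23324 - 67*I*√11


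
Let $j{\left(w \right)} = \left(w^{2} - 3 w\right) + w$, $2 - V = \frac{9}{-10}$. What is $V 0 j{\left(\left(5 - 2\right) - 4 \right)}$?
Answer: $0$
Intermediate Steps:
$V = \frac{29}{10}$ ($V = 2 - \frac{9}{-10} = 2 - 9 \left(- \frac{1}{10}\right) = 2 - - \frac{9}{10} = 2 + \frac{9}{10} = \frac{29}{10} \approx 2.9$)
$j{\left(w \right)} = w^{2} - 2 w$
$V 0 j{\left(\left(5 - 2\right) - 4 \right)} = \frac{29}{10} \cdot 0 \left(\left(5 - 2\right) - 4\right) \left(-2 + \left(\left(5 - 2\right) - 4\right)\right) = 0 \left(3 - 4\right) \left(-2 + \left(3 - 4\right)\right) = 0 \left(- (-2 - 1)\right) = 0 \left(\left(-1\right) \left(-3\right)\right) = 0 \cdot 3 = 0$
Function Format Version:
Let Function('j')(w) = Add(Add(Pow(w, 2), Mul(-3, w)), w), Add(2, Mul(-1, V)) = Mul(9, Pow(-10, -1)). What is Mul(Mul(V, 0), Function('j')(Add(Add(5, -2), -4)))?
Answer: 0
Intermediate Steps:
V = Rational(29, 10) (V = Add(2, Mul(-1, Mul(9, Pow(-10, -1)))) = Add(2, Mul(-1, Mul(9, Rational(-1, 10)))) = Add(2, Mul(-1, Rational(-9, 10))) = Add(2, Rational(9, 10)) = Rational(29, 10) ≈ 2.9000)
Function('j')(w) = Add(Pow(w, 2), Mul(-2, w))
Mul(Mul(V, 0), Function('j')(Add(Add(5, -2), -4))) = Mul(Mul(Rational(29, 10), 0), Mul(Add(Add(5, -2), -4), Add(-2, Add(Add(5, -2), -4)))) = Mul(0, Mul(Add(3, -4), Add(-2, Add(3, -4)))) = Mul(0, Mul(-1, Add(-2, -1))) = Mul(0, Mul(-1, -3)) = Mul(0, 3) = 0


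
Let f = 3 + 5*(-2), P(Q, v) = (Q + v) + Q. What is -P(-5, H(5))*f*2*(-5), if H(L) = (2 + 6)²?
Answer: -3780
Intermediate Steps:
H(L) = 64 (H(L) = 8² = 64)
P(Q, v) = v + 2*Q
f = -7 (f = 3 - 10 = -7)
-P(-5, H(5))*f*2*(-5) = -(64 + 2*(-5))*(-7)*2*(-5) = -(64 - 10)*(-7)*(-10) = -54*(-7)*(-10) = -(-378)*(-10) = -1*3780 = -3780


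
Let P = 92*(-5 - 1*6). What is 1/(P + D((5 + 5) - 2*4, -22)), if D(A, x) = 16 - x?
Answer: -1/974 ≈ -0.0010267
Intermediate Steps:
P = -1012 (P = 92*(-5 - 6) = 92*(-11) = -1012)
1/(P + D((5 + 5) - 2*4, -22)) = 1/(-1012 + (16 - 1*(-22))) = 1/(-1012 + (16 + 22)) = 1/(-1012 + 38) = 1/(-974) = -1/974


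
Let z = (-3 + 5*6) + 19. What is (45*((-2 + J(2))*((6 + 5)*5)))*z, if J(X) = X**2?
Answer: 227700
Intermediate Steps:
z = 46 (z = (-3 + 30) + 19 = 27 + 19 = 46)
(45*((-2 + J(2))*((6 + 5)*5)))*z = (45*((-2 + 2**2)*((6 + 5)*5)))*46 = (45*((-2 + 4)*(11*5)))*46 = (45*(2*55))*46 = (45*110)*46 = 4950*46 = 227700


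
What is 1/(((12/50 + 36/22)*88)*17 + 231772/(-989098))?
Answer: 12363725/34702573474 ≈ 0.00035628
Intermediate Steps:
1/(((12/50 + 36/22)*88)*17 + 231772/(-989098)) = 1/(((12*(1/50) + 36*(1/22))*88)*17 + 231772*(-1/989098)) = 1/(((6/25 + 18/11)*88)*17 - 115886/494549) = 1/(((516/275)*88)*17 - 115886/494549) = 1/((4128/25)*17 - 115886/494549) = 1/(70176/25 - 115886/494549) = 1/(34702573474/12363725) = 12363725/34702573474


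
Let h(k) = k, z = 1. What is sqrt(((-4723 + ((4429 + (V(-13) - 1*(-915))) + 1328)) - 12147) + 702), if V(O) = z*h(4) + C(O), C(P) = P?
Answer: I*sqrt(9505) ≈ 97.494*I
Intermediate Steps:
V(O) = 4 + O (V(O) = 1*4 + O = 4 + O)
sqrt(((-4723 + ((4429 + (V(-13) - 1*(-915))) + 1328)) - 12147) + 702) = sqrt(((-4723 + ((4429 + ((4 - 13) - 1*(-915))) + 1328)) - 12147) + 702) = sqrt(((-4723 + ((4429 + (-9 + 915)) + 1328)) - 12147) + 702) = sqrt(((-4723 + ((4429 + 906) + 1328)) - 12147) + 702) = sqrt(((-4723 + (5335 + 1328)) - 12147) + 702) = sqrt(((-4723 + 6663) - 12147) + 702) = sqrt((1940 - 12147) + 702) = sqrt(-10207 + 702) = sqrt(-9505) = I*sqrt(9505)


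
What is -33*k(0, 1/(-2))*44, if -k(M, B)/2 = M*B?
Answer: 0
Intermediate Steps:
k(M, B) = -2*B*M (k(M, B) = -2*M*B = -2*B*M)
-33*k(0, 1/(-2))*44 = -(-66)*0/(-2)*44 = -(-66)*(-1)*0/2*44 = -33*0*44 = 0*44 = 0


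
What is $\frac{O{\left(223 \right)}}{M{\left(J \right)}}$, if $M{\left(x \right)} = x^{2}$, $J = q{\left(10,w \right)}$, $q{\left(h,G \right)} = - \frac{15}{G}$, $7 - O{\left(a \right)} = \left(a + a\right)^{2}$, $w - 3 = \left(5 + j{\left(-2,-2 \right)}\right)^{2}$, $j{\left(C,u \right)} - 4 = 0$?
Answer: $- \frac{155944656}{25} \approx -6.2378 \cdot 10^{6}$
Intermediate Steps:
$j{\left(C,u \right)} = 4$ ($j{\left(C,u \right)} = 4 + 0 = 4$)
$w = 84$ ($w = 3 + \left(5 + 4\right)^{2} = 3 + 9^{2} = 3 + 81 = 84$)
$O{\left(a \right)} = 7 - 4 a^{2}$ ($O{\left(a \right)} = 7 - \left(a + a\right)^{2} = 7 - \left(2 a\right)^{2} = 7 - 4 a^{2}$)
$J = - \frac{5}{28}$ ($J = - \frac{15}{84} = \left(-15\right) \frac{1}{84} = - \frac{5}{28} \approx -0.17857$)
$\frac{O{\left(223 \right)}}{M{\left(J \right)}} = \frac{7 - 4 \cdot 223^{2}}{\left(- \frac{5}{28}\right)^{2}} = \frac{7 - 198916}{\frac{25}{784}} = \left(7 - 198916\right) \frac{784}{25} = \left(-198909\right) \frac{784}{25} = - \frac{155944656}{25}$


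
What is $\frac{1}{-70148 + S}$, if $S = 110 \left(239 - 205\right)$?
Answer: $- \frac{1}{66408} \approx -1.5058 \cdot 10^{-5}$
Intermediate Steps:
$S = 3740$ ($S = 110 \left(239 - 205\right) = 110 \cdot 34 = 3740$)
$\frac{1}{-70148 + S} = \frac{1}{-70148 + 3740} = \frac{1}{-66408} = - \frac{1}{66408}$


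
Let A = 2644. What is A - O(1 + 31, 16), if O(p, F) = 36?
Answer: 2608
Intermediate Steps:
A - O(1 + 31, 16) = 2644 - 1*36 = 2644 - 36 = 2608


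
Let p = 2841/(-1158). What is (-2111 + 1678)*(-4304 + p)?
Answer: 719772003/386 ≈ 1.8647e+6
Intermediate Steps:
p = -947/386 (p = 2841*(-1/1158) = -947/386 ≈ -2.4534)
(-2111 + 1678)*(-4304 + p) = (-2111 + 1678)*(-4304 - 947/386) = -433*(-1662291/386) = 719772003/386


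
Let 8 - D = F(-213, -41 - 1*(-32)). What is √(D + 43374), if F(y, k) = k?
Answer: √43391 ≈ 208.31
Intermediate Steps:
D = 17 (D = 8 - (-41 - 1*(-32)) = 8 - (-41 + 32) = 8 - 1*(-9) = 8 + 9 = 17)
√(D + 43374) = √(17 + 43374) = √43391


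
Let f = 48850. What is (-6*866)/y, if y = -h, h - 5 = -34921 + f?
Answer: 2598/6967 ≈ 0.37290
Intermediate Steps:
h = 13934 (h = 5 + (-34921 + 48850) = 5 + 13929 = 13934)
y = -13934 (y = -1*13934 = -13934)
(-6*866)/y = -6*866/(-13934) = -5196*(-1/13934) = 2598/6967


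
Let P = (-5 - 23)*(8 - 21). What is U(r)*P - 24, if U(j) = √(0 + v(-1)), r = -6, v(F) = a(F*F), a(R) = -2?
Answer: -24 + 364*I*√2 ≈ -24.0 + 514.77*I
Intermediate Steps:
v(F) = -2
U(j) = I*√2 (U(j) = √(0 - 2) = √(-2) = I*√2)
P = 364 (P = -28*(-13) = 364)
U(r)*P - 24 = (I*√2)*364 - 24 = 364*I*√2 - 24 = -24 + 364*I*√2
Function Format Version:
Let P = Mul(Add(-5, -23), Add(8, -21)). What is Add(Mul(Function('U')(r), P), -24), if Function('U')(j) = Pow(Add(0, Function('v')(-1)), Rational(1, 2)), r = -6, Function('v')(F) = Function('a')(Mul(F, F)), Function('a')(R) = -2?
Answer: Add(-24, Mul(364, I, Pow(2, Rational(1, 2)))) ≈ Add(-24.000, Mul(514.77, I))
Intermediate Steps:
Function('v')(F) = -2
Function('U')(j) = Mul(I, Pow(2, Rational(1, 2))) (Function('U')(j) = Pow(Add(0, -2), Rational(1, 2)) = Pow(-2, Rational(1, 2)) = Mul(I, Pow(2, Rational(1, 2))))
P = 364 (P = Mul(-28, -13) = 364)
Add(Mul(Function('U')(r), P), -24) = Add(Mul(Mul(I, Pow(2, Rational(1, 2))), 364), -24) = Add(Mul(364, I, Pow(2, Rational(1, 2))), -24) = Add(-24, Mul(364, I, Pow(2, Rational(1, 2))))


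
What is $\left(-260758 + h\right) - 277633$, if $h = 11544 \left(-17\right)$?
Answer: $-734639$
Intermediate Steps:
$h = -196248$
$\left(-260758 + h\right) - 277633 = \left(-260758 - 196248\right) - 277633 = -457006 - 277633 = -734639$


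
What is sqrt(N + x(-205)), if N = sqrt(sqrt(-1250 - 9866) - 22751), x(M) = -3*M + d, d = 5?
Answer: sqrt(620 + sqrt(-22751 + 2*I*sqrt(2779))) ≈ 25.088 + 3.0062*I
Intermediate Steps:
x(M) = 5 - 3*M (x(M) = -3*M + 5 = 5 - 3*M)
N = sqrt(-22751 + 2*I*sqrt(2779)) (N = sqrt(sqrt(-11116) - 22751) = sqrt(2*I*sqrt(2779) - 22751) = sqrt(-22751 + 2*I*sqrt(2779)) ≈ 0.3495 + 150.83*I)
sqrt(N + x(-205)) = sqrt(sqrt(-22751 + 2*I*sqrt(2779)) + (5 - 3*(-205))) = sqrt(sqrt(-22751 + 2*I*sqrt(2779)) + (5 + 615)) = sqrt(sqrt(-22751 + 2*I*sqrt(2779)) + 620) = sqrt(620 + sqrt(-22751 + 2*I*sqrt(2779)))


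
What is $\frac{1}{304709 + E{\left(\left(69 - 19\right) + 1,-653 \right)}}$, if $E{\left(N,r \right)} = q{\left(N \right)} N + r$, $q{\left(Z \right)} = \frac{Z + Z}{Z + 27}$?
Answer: $\frac{13}{3953595} \approx 3.2881 \cdot 10^{-6}$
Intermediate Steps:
$q{\left(Z \right)} = \frac{2 Z}{27 + Z}$
$E{\left(N,r \right)} = r + \frac{2 N^{2}}{27 + N}$ ($E{\left(N,r \right)} = \frac{2 N}{27 + N} N + r = \frac{2 N^{2}}{27 + N} + r = r + \frac{2 N^{2}}{27 + N}$)
$\frac{1}{304709 + E{\left(\left(69 - 19\right) + 1,-653 \right)}} = \frac{1}{304709 + \frac{2 \left(\left(69 - 19\right) + 1\right)^{2} - 653 \left(27 + \left(\left(69 - 19\right) + 1\right)\right)}{27 + \left(\left(69 - 19\right) + 1\right)}} = \frac{1}{304709 + \frac{2 \left(50 + 1\right)^{2} - 653 \left(27 + \left(50 + 1\right)\right)}{27 + \left(50 + 1\right)}} = \frac{1}{304709 + \frac{2 \cdot 51^{2} - 653 \left(27 + 51\right)}{27 + 51}} = \frac{1}{304709 + \frac{2 \cdot 2601 - 50934}{78}} = \frac{1}{304709 + \frac{5202 - 50934}{78}} = \frac{1}{304709 + \frac{1}{78} \left(-45732\right)} = \frac{1}{304709 - \frac{7622}{13}} = \frac{1}{\frac{3953595}{13}} = \frac{13}{3953595}$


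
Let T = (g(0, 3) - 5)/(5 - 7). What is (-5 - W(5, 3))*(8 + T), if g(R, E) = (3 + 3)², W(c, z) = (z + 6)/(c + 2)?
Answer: 330/7 ≈ 47.143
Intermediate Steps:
W(c, z) = (6 + z)/(2 + c)
g(R, E) = 36 (g(R, E) = 6² = 36)
T = -31/2 (T = (36 - 5)/(5 - 7) = 31/(-2) = 31*(-½) = -31/2 ≈ -15.500)
(-5 - W(5, 3))*(8 + T) = (-5 - (6 + 3)/(2 + 5))*(8 - 31/2) = (-5 - 9/7)*(-15/2) = -44/7*(-15/2) = 330/7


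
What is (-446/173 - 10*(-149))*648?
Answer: 166745952/173 ≈ 9.6385e+5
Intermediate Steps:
(-446/173 - 10*(-149))*648 = (-446*1/173 + 1490)*648 = (-446/173 + 1490)*648 = (257324/173)*648 = 166745952/173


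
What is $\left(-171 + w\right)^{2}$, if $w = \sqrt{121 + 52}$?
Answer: $\left(171 - \sqrt{173}\right)^{2} \approx 24916.0$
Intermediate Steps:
$w = \sqrt{173} \approx 13.153$
$\left(-171 + w\right)^{2} = \left(-171 + \sqrt{173}\right)^{2}$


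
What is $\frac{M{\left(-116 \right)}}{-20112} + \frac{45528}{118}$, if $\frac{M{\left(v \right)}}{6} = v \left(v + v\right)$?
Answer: $\frac{9339640}{24721} \approx 377.8$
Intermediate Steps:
$M{\left(v \right)} = 12 v^{2}$ ($M{\left(v \right)} = 6 v \left(v + v\right) = 6 v 2 v = 6 \cdot 2 v^{2} = 12 v^{2}$)
$\frac{M{\left(-116 \right)}}{-20112} + \frac{45528}{118} = \frac{12 \left(-116\right)^{2}}{-20112} + \frac{45528}{118} = 12 \cdot 13456 \left(- \frac{1}{20112}\right) + 45528 \cdot \frac{1}{118} = 161472 \left(- \frac{1}{20112}\right) + \frac{22764}{59} = - \frac{3364}{419} + \frac{22764}{59} = \frac{9339640}{24721}$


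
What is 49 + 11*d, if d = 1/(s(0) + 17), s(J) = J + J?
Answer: 844/17 ≈ 49.647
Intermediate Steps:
s(J) = 2*J
d = 1/17 (d = 1/(2*0 + 17) = 1/(0 + 17) = 1/17 ≈ 0.058824)
49 + 11*d = 49 + 11*(1/17) = 49 + 11/17 = 844/17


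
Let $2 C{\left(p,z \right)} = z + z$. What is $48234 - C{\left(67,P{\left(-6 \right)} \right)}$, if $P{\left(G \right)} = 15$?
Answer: $48219$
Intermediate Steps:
$C{\left(p,z \right)} = z$ ($C{\left(p,z \right)} = \frac{z + z}{2} = \frac{2 z}{2} = z$)
$48234 - C{\left(67,P{\left(-6 \right)} \right)} = 48234 - 15 = 48219$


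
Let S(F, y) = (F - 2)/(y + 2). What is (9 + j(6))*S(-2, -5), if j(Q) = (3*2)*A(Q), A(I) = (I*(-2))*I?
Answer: -564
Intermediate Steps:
A(I) = -2*I² (A(I) = (-2*I)*I = -2*I²)
j(Q) = -12*Q² (j(Q) = (3*2)*(-2*Q²) = 6*(-2*Q²) = -12*Q²)
S(F, y) = (-2 + F)/(2 + y)
(9 + j(6))*S(-2, -5) = (9 - 12*6²)*((-2 - 2)/(2 - 5)) = (9 - 12*36)*(-4/(-3)) = (9 - 432)*(-⅓*(-4)) = -423*4/3 = -564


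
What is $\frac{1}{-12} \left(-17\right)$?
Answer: $\frac{17}{12} \approx 1.4167$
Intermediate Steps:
$\frac{1}{-12} \left(-17\right) = \left(- \frac{1}{12}\right) \left(-17\right) = \frac{17}{12}$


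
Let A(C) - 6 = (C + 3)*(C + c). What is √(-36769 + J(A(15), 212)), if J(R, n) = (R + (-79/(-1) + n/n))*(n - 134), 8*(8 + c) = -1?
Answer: 49*I*√34/2 ≈ 142.86*I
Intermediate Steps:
c = -65/8 (c = -8 + (⅛)*(-1) = -8 - ⅛ = -65/8 ≈ -8.1250)
A(C) = 6 + (3 + C)*(-65/8 + C) (A(C) = 6 + (C + 3)*(C - 65/8) = 6 + (3 + C)*(-65/8 + C))
J(R, n) = (-134 + n)*(80 + R) (J(R, n) = (R + (-79*(-1) + 1))*(-134 + n) = (R + (79 + 1))*(-134 + n) = (R + 80)*(-134 + n) = (80 + R)*(-134 + n) = (-134 + n)*(80 + R))
√(-36769 + J(A(15), 212)) = √(-36769 + (-10720 - 134*(-147/8 + 15² - 41/8*15) + 80*212 + (-147/8 + 15² - 41/8*15)*212)) = √(-36769 + (-10720 - 134*(-147/8 + 225 - 615/8) + 16960 + (-147/8 + 225 - 615/8)*212)) = √(-36769 + (-10720 - 134*519/4 + 16960 + (519/4)*212)) = √(-36769 + (-10720 - 34773/2 + 16960 + 27507)) = √(-36769 + 32721/2) = √(-40817/2) = 49*I*√34/2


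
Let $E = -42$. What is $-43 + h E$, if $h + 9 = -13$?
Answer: $881$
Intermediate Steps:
$h = -22$ ($h = -9 - 13 = -22$)
$-43 + h E = -43 - -924 = -43 + 924 = 881$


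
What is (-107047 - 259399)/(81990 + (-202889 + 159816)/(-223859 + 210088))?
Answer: -5046327866/1129127363 ≈ -4.4692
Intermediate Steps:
(-107047 - 259399)/(81990 + (-202889 + 159816)/(-223859 + 210088)) = -366446/(81990 - 43073/(-13771)) = -366446/(81990 - 43073*(-1/13771)) = -366446/(81990 + 43073/13771) = -366446/1129127363/13771 = -366446*13771/1129127363 = -5046327866/1129127363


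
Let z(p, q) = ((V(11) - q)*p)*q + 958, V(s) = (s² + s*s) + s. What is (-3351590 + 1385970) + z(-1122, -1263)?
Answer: 2146337714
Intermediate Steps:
V(s) = s + 2*s² (V(s) = (s² + s²) + s = 2*s² + s = s + 2*s²)
z(p, q) = 958 + p*q*(253 - q) (z(p, q) = ((11*(1 + 2*11) - q)*p)*q + 958 = ((11*(1 + 22) - q)*p)*q + 958 = ((11*23 - q)*p)*q + 958 = ((253 - q)*p)*q + 958 = (p*(253 - q))*q + 958 = p*q*(253 - q) + 958 = 958 + p*q*(253 - q))
(-3351590 + 1385970) + z(-1122, -1263) = (-3351590 + 1385970) + (958 - 1*(-1122)*(-1263)² + 253*(-1122)*(-1263)) = -1965620 + (958 - 1*(-1122)*1595169 + 358522758) = -1965620 + (958 + 1789779618 + 358522758) = -1965620 + 2148303334 = 2146337714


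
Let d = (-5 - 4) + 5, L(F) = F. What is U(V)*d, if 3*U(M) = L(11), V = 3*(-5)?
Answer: -44/3 ≈ -14.667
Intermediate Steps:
d = -4 (d = -9 + 5 = -4)
V = -15
U(M) = 11/3 (U(M) = (⅓)*11 = 11/3)
U(V)*d = (11/3)*(-4) = -44/3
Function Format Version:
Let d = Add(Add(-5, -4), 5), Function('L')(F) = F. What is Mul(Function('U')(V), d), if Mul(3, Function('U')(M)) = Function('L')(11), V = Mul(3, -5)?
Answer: Rational(-44, 3) ≈ -14.667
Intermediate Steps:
d = -4 (d = Add(-9, 5) = -4)
V = -15
Function('U')(M) = Rational(11, 3) (Function('U')(M) = Mul(Rational(1, 3), 11) = Rational(11, 3))
Mul(Function('U')(V), d) = Mul(Rational(11, 3), -4) = Rational(-44, 3)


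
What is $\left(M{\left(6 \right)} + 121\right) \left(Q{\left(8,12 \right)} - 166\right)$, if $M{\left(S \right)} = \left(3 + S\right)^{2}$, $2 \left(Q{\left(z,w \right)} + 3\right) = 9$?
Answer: $-33229$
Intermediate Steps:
$Q{\left(z,w \right)} = \frac{3}{2}$ ($Q{\left(z,w \right)} = -3 + \frac{1}{2} \cdot 9 = -3 + \frac{9}{2} = \frac{3}{2}$)
$\left(M{\left(6 \right)} + 121\right) \left(Q{\left(8,12 \right)} - 166\right) = \left(\left(3 + 6\right)^{2} + 121\right) \left(\frac{3}{2} - 166\right) = \left(9^{2} + 121\right) \left(- \frac{329}{2}\right) = \left(81 + 121\right) \left(- \frac{329}{2}\right) = 202 \left(- \frac{329}{2}\right) = -33229$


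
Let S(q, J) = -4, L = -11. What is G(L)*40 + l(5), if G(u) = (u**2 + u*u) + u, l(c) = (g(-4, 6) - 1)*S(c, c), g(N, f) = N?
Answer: 9260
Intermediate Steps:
l(c) = 20 (l(c) = (-4 - 1)*(-4) = -5*(-4) = 20)
G(u) = u + 2*u**2 (G(u) = (u**2 + u**2) + u = 2*u**2 + u = u + 2*u**2)
G(L)*40 + l(5) = -11*(1 + 2*(-11))*40 + 20 = -11*(1 - 22)*40 + 20 = -11*(-21)*40 + 20 = 231*40 + 20 = 9240 + 20 = 9260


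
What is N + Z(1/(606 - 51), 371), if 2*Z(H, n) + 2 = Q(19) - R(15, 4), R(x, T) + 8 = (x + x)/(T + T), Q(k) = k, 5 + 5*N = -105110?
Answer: -168099/8 ≈ -21012.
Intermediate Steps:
N = -21023 (N = -1 + (⅕)*(-105110) = -1 - 21022 = -21023)
R(x, T) = -8 + x/T (R(x, T) = -8 + (x + x)/(T + T) = -8 + (2*x)/((2*T)) = -8 + (2*x)*(1/(2*T)) = -8 + x/T)
Z(H, n) = 85/8 (Z(H, n) = -1 + (19 - (-8 + 15/4))/2 = -1 + (19 - 1*(-17/4))/2 = -1 + (19 + 17/4)/2 = -1 + (½)*(93/4) = -1 + 93/8 = 85/8)
N + Z(1/(606 - 51), 371) = -21023 + 85/8 = -168099/8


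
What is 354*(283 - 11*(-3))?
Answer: 111864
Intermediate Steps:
354*(283 - 11*(-3)) = 354*(283 + 33) = 354*316 = 111864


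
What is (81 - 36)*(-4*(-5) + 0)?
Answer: 900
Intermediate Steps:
(81 - 36)*(-4*(-5) + 0) = 45*(20 + 0) = 45*20 = 900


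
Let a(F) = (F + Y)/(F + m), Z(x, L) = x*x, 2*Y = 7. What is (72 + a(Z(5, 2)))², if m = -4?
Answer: 1054729/196 ≈ 5381.3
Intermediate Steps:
Y = 7/2 (Y = (½)*7 = 7/2 ≈ 3.5000)
Z(x, L) = x²
a(F) = (7/2 + F)/(-4 + F) (a(F) = (F + 7/2)/(F - 4) = (7/2 + F)/(-4 + F))
(72 + a(Z(5, 2)))² = (72 + (7/2 + 5²)/(-4 + 5²))² = (72 + (7/2 + 25)/(-4 + 25))² = (72 + (57/2)/21)² = (72 + (1/21)*(57/2))² = (72 + 19/14)² = (1027/14)² = 1054729/196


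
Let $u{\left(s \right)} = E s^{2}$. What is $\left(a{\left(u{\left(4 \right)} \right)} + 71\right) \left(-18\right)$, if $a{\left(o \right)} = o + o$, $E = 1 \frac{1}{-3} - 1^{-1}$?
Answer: $-510$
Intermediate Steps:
$E = - \frac{4}{3}$ ($E = 1 \left(- \frac{1}{3}\right) - 1 = - \frac{1}{3} - 1 = - \frac{4}{3} \approx -1.3333$)
$u{\left(s \right)} = - \frac{4 s^{2}}{3}$
$a{\left(o \right)} = 2 o$
$\left(a{\left(u{\left(4 \right)} \right)} + 71\right) \left(-18\right) = \left(2 \left(- \frac{4 \cdot 4^{2}}{3}\right) + 71\right) \left(-18\right) = \left(2 \left(\left(- \frac{4}{3}\right) 16\right) + 71\right) \left(-18\right) = \left(2 \left(- \frac{64}{3}\right) + 71\right) \left(-18\right) = \left(- \frac{128}{3} + 71\right) \left(-18\right) = \frac{85}{3} \left(-18\right) = -510$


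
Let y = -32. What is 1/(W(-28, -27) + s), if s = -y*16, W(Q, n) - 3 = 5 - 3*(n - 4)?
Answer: 1/613 ≈ 0.0016313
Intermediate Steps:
W(Q, n) = 20 - 3*n (W(Q, n) = 3 + (5 - 3*(n - 4)) = 3 + (5 - 3*(-4 + n)) = 3 + (5 + (12 - 3*n)) = 3 + (17 - 3*n) = 20 - 3*n)
s = 512 (s = -(-32)*16 = -1*(-512) = 512)
1/(W(-28, -27) + s) = 1/((20 - 3*(-27)) + 512) = 1/((20 + 81) + 512) = 1/(101 + 512) = 1/613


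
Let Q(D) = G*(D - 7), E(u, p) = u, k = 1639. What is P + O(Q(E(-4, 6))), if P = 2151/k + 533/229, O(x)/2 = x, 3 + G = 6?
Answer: -23405680/375331 ≈ -62.360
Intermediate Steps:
G = 3 (G = -3 + 6 = 3)
Q(D) = -21 + 3*D (Q(D) = 3*(D - 7) = 3*(-7 + D) = -21 + 3*D)
O(x) = 2*x
P = 1366166/375331 (P = 2151/1639 + 533/229 = 1366166/375331 ≈ 3.6399)
P + O(Q(E(-4, 6))) = 1366166/375331 + 2*(-21 + 3*(-4)) = 1366166/375331 + 2*(-21 - 12) = 1366166/375331 + 2*(-33) = 1366166/375331 - 66 = -23405680/375331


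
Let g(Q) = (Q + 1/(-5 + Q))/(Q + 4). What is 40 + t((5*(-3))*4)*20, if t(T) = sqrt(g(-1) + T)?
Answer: 40 + 10*I*sqrt(2174)/3 ≈ 40.0 + 155.42*I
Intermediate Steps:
g(Q) = (Q + 1/(-5 + Q))/(4 + Q)
t(T) = sqrt(-7/18 + T) (t(T) = sqrt((-1 - 1*(-1)**2 + 5*(-1))/(20 - 1 - 1*(-1)**2) + T) = sqrt((-1 - 1*1 - 5)/(20 - 1 - 1*1) + T) = sqrt((-1 - 1 - 5)/(20 - 1 - 1) + T) = sqrt(-7/18 + T))
40 + t((5*(-3))*4)*20 = 40 + (sqrt(-14 + 36*((5*(-3))*4))/6)*20 = 40 + (sqrt(-14 + 36*(-15*4))/6)*20 = 40 + (sqrt(-14 + 36*(-60))/6)*20 = 40 + (sqrt(-14 - 2160)/6)*20 = 40 + (sqrt(-2174)/6)*20 = 40 + ((I*sqrt(2174))/6)*20 = 40 + (I*sqrt(2174)/6)*20 = 40 + 10*I*sqrt(2174)/3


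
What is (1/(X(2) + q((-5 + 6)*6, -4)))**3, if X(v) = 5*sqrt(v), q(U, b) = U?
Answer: -279/686 + 395*sqrt(2)/1372 ≈ 0.00044778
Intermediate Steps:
(1/(X(2) + q((-5 + 6)*6, -4)))**3 = (1/(5*sqrt(2) + (-5 + 6)*6))**3 = (1/(5*sqrt(2) + 1*6))**3 = (1/(5*sqrt(2) + 6))**3 = (1/(6 + 5*sqrt(2)))**3 = (6 + 5*sqrt(2))**(-3)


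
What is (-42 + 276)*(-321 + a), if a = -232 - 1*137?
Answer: -161460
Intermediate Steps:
a = -369 (a = -232 - 137 = -369)
(-42 + 276)*(-321 + a) = (-42 + 276)*(-321 - 369) = 234*(-690) = -161460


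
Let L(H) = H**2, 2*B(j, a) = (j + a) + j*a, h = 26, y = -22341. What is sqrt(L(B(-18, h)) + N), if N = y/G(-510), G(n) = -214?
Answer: sqrt(2427389374)/214 ≈ 230.23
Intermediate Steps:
N = 22341/214 (N = -22341/(-214) = -22341*(-1/214) = 22341/214 ≈ 104.40)
B(j, a) = a/2 + j/2 + a*j/2 (B(j, a) = ((j + a) + j*a)/2 = ((a + j) + a*j)/2 = (a + j + a*j)/2 = a/2 + j/2 + a*j/2)
sqrt(L(B(-18, h)) + N) = sqrt(((1/2)*26 + (1/2)*(-18) + (1/2)*26*(-18))**2 + 22341/214) = sqrt((13 - 9 - 234)**2 + 22341/214) = sqrt((-230)**2 + 22341/214) = sqrt(52900 + 22341/214) = sqrt(11342941/214) = sqrt(2427389374)/214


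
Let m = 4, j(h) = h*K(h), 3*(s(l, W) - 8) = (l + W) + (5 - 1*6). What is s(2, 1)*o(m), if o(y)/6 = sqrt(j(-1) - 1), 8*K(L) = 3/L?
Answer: 13*I*sqrt(10) ≈ 41.11*I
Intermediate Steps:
K(L) = 3/(8*L) (K(L) = (3/L)/8 = 3/(8*L))
s(l, W) = 23/3 + W/3 + l/3 (s(l, W) = 8 + ((l + W) + (5 - 1*6))/3 = 8 + ((W + l) + (5 - 6))/3 = 8 + ((W + l) - 1)/3 = 8 + (-1 + W + l)/3 = 8 + (-1/3 + W/3 + l/3) = 23/3 + W/3 + l/3)
j(h) = 3/8 (j(h) = h*(3/(8*h)) = 3/8)
o(y) = 3*I*sqrt(10)/2 (o(y) = 6*sqrt(3/8 - 1) = 6*sqrt(-5/8) = 6*(I*sqrt(10)/4) = 3*I*sqrt(10)/2)
s(2, 1)*o(m) = (23/3 + (1/3)*1 + (1/3)*2)*(3*I*sqrt(10)/2) = (23/3 + 1/3 + 2/3)*(3*I*sqrt(10)/2) = 26*(3*I*sqrt(10)/2)/3 = 13*I*sqrt(10)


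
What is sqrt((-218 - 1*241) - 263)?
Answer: 19*I*sqrt(2) ≈ 26.87*I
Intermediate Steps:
sqrt((-218 - 1*241) - 263) = sqrt((-218 - 241) - 263) = sqrt(-459 - 263) = sqrt(-722) = 19*I*sqrt(2)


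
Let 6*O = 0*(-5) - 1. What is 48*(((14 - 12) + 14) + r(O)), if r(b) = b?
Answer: 760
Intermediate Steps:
O = -⅙ (O = (0*(-5) - 1)/6 = (0 - 1)/6 = (⅙)*(-1) = -⅙ ≈ -0.16667)
48*(((14 - 12) + 14) + r(O)) = 48*(((14 - 12) + 14) - ⅙) = 48*((2 + 14) - ⅙) = 48*(16 - ⅙) = 48*(95/6) = 760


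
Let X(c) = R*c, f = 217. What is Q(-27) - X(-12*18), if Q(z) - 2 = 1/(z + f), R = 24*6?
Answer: 5910141/190 ≈ 31106.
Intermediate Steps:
R = 144
Q(z) = 2 + 1/(217 + z) (Q(z) = 2 + 1/(z + 217) = 2 + 1/(217 + z))
X(c) = 144*c
Q(-27) - X(-12*18) = (435 + 2*(-27))/(217 - 27) - 144*(-12*18) = (435 - 54)/190 - 144*(-216) = (1/190)*381 - 1*(-31104) = 381/190 + 31104 = 5910141/190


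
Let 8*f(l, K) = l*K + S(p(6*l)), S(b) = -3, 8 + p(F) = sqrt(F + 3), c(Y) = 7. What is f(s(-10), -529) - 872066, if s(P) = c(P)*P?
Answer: -6939501/8 ≈ -8.6744e+5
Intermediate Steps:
p(F) = -8 + sqrt(3 + F) (p(F) = -8 + sqrt(F + 3) = -8 + sqrt(3 + F))
s(P) = 7*P
f(l, K) = -3/8 + K*l/8 (f(l, K) = (l*K - 3)/8 = (K*l - 3)/8 = (-3 + K*l)/8 = -3/8 + K*l/8)
f(s(-10), -529) - 872066 = (-3/8 + (1/8)*(-529)*(7*(-10))) - 872066 = (-3/8 + (1/8)*(-529)*(-70)) - 872066 = (-3/8 + 18515/4) - 872066 = 37027/8 - 872066 = -6939501/8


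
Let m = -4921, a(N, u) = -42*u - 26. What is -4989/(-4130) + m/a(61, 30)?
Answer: 6684896/1327795 ≈ 5.0346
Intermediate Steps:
a(N, u) = -26 - 42*u
-4989/(-4130) + m/a(61, 30) = -4989/(-4130) - 4921/(-26 - 42*30) = -4989*(-1/4130) - 4921/(-26 - 1260) = 4989/4130 - 4921/(-1286) = 4989/4130 - 4921*(-1/1286) = 4989/4130 + 4921/1286 = 6684896/1327795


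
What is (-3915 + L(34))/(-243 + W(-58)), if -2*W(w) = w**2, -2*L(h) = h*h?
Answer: 4493/1925 ≈ 2.3340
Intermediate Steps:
L(h) = -h**2/2 (L(h) = -h*h/2 = -h**2/2)
W(w) = -w**2/2
(-3915 + L(34))/(-243 + W(-58)) = (-3915 - 1/2*34**2)/(-243 - 1/2*(-58)**2) = (-3915 - 1/2*1156)/(-243 - 1/2*3364) = (-3915 - 578)/(-243 - 1682) = -4493/(-1925) = -4493*(-1/1925) = 4493/1925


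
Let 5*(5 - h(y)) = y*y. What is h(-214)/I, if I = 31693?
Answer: -45771/158465 ≈ -0.28884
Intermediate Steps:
h(y) = 5 - y²/5 (h(y) = 5 - y*y/5 = 5 - y²/5)
h(-214)/I = (5 - ⅕*(-214)²)/31693 = (5 - ⅕*45796)*(1/31693) = (5 - 45796/5)*(1/31693) = -45771/5*1/31693 = -45771/158465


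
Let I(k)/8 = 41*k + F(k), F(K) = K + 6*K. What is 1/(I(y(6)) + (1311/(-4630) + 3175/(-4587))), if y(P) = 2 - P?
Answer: -21237810/32641989967 ≈ -0.00065063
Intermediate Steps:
F(K) = 7*K
I(k) = 384*k (I(k) = 8*(41*k + 7*k) = 8*(48*k) = 384*k)
1/(I(y(6)) + (1311/(-4630) + 3175/(-4587))) = 1/(384*(2 - 1*6) + (1311/(-4630) + 3175/(-4587))) = 1/(384*(2 - 6) + (1311*(-1/4630) + 3175*(-1/4587))) = 1/(384*(-4) + (-1311/4630 - 3175/4587)) = 1/(-1536 - 20713807/21237810) = 1/(-32641989967/21237810) = -21237810/32641989967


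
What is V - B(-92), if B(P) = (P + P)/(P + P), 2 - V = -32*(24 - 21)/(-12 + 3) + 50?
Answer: -179/3 ≈ -59.667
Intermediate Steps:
V = -176/3 (V = 2 - (-32*(24 - 21)/(-12 + 3) + 50) = 2 - (-96/(-9) + 50) = 2 - (-96*(-1)/9 + 50) = 2 - (-32*(-1/3) + 50) = 2 - (32/3 + 50) = 2 - 1*182/3 = 2 - 182/3 = -176/3 ≈ -58.667)
B(P) = 1 (B(P) = (2*P)/((2*P)) = (2*P)*(1/(2*P)) = 1)
V - B(-92) = -176/3 - 1*1 = -176/3 - 1 = -179/3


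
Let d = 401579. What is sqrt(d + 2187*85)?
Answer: sqrt(587474) ≈ 766.47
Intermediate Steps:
sqrt(d + 2187*85) = sqrt(401579 + 2187*85) = sqrt(401579 + 185895) = sqrt(587474)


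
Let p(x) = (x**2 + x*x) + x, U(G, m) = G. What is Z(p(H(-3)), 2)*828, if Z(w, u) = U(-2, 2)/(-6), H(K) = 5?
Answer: 276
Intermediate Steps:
p(x) = x + 2*x**2 (p(x) = (x**2 + x**2) + x = 2*x**2 + x = x + 2*x**2)
Z(w, u) = 1/3 (Z(w, u) = -2/(-6) = -2*(-1/6) = 1/3)
Z(p(H(-3)), 2)*828 = (1/3)*828 = 276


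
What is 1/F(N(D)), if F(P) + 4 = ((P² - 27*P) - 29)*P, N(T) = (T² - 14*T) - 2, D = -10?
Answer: 1/11944978 ≈ 8.3717e-8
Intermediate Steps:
N(T) = -2 + T² - 14*T
F(P) = -4 + P*(-29 + P² - 27*P) (F(P) = -4 + ((P² - 27*P) - 29)*P = -4 + (-29 + P² - 27*P)*P = -4 + P*(-29 + P² - 27*P))
1/F(N(D)) = 1/(-4 + (-2 + (-10)² - 14*(-10))³ - 29*(-2 + (-10)² - 14*(-10)) - 27*(-2 + (-10)² - 14*(-10))²) = 1/(-4 + (-2 + 100 + 140)³ - 29*(-2 + 100 + 140) - 27*(-2 + 100 + 140)²) = 1/(-4 + 238³ - 29*238 - 27*238²) = 1/(-4 + 13481272 - 6902 - 27*56644) = 1/(-4 + 13481272 - 6902 - 1529388) = 1/11944978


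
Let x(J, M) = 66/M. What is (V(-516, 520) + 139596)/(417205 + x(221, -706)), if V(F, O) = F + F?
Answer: 12228273/36818333 ≈ 0.33212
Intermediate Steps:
V(F, O) = 2*F
(V(-516, 520) + 139596)/(417205 + x(221, -706)) = (2*(-516) + 139596)/(417205 + 66/(-706)) = (-1032 + 139596)/(417205 + 66*(-1/706)) = 138564/(417205 - 33/353) = 138564/(147273332/353) = 138564*(353/147273332) = 12228273/36818333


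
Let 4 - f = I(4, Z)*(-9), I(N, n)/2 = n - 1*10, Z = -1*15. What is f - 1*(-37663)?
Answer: 37217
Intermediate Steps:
Z = -15
I(N, n) = -20 + 2*n (I(N, n) = 2*(n - 1*10) = 2*(n - 10) = 2*(-10 + n) = -20 + 2*n)
f = -446 (f = 4 - (-20 + 2*(-15))*(-9) = 4 - (-20 - 30)*(-9) = 4 - (-50)*(-9) = 4 - 1*450 = 4 - 450 = -446)
f - 1*(-37663) = -446 - 1*(-37663) = -446 + 37663 = 37217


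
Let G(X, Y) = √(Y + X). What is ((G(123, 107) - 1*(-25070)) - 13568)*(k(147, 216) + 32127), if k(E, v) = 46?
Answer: 370053846 + 32173*√230 ≈ 3.7054e+8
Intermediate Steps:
G(X, Y) = √(X + Y)
((G(123, 107) - 1*(-25070)) - 13568)*(k(147, 216) + 32127) = ((√(123 + 107) - 1*(-25070)) - 13568)*(46 + 32127) = ((√230 + 25070) - 13568)*32173 = ((25070 + √230) - 13568)*32173 = (11502 + √230)*32173 = 370053846 + 32173*√230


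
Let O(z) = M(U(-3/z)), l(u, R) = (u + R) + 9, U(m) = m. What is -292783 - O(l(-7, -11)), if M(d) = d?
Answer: -878350/3 ≈ -2.9278e+5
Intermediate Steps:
l(u, R) = 9 + R + u (l(u, R) = (R + u) + 9 = 9 + R + u)
O(z) = -3/z
-292783 - O(l(-7, -11)) = -292783 - (-3)/(9 - 11 - 7) = -292783 - (-3)/(-9) = -292783 - (-3)*(-1)/9 = -292783 - 1*1/3 = -292783 - 1/3 = -878350/3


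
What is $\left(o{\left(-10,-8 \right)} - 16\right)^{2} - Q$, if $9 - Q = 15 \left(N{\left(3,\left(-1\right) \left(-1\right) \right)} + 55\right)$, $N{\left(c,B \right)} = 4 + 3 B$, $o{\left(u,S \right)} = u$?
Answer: $1597$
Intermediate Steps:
$Q = -921$ ($Q = 9 - 15 \left(\left(4 + 3 \left(\left(-1\right) \left(-1\right)\right)\right) + 55\right) = 9 - 15 \left(\left(4 + 3 \cdot 1\right) + 55\right) = 9 - 15 \left(\left(4 + 3\right) + 55\right) = 9 - 15 \left(7 + 55\right) = 9 - 15 \cdot 62 = 9 - 930 = -921$)
$\left(o{\left(-10,-8 \right)} - 16\right)^{2} - Q = \left(-10 - 16\right)^{2} - -921 = \left(-26\right)^{2} + 921 = 676 + 921 = 1597$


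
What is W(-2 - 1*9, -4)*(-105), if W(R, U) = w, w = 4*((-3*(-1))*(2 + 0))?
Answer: -2520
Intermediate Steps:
w = 24 (w = 4*(3*2) = 4*6 = 24)
W(R, U) = 24
W(-2 - 1*9, -4)*(-105) = 24*(-105) = -2520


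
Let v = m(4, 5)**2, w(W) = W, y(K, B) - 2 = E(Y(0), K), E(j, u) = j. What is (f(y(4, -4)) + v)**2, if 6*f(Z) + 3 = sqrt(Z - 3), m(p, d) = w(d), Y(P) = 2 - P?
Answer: 5476/9 ≈ 608.44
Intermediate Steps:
y(K, B) = 4 (y(K, B) = 2 + (2 - 1*0) = 2 + (2 + 0) = 2 + 2 = 4)
m(p, d) = d
v = 25 (v = 5**2 = 25)
f(Z) = -1/2 + sqrt(-3 + Z)/6 (f(Z) = -1/2 + sqrt(Z - 3)/6 = -1/2 + sqrt(-3 + Z)/6)
(f(y(4, -4)) + v)**2 = ((-1/2 + sqrt(-3 + 4)/6) + 25)**2 = ((-1/2 + sqrt(1)/6) + 25)**2 = ((-1/2 + (1/6)*1) + 25)**2 = ((-1/2 + 1/6) + 25)**2 = (-1/3 + 25)**2 = (74/3)**2 = 5476/9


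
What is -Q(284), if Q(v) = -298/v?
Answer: 149/142 ≈ 1.0493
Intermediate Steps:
-Q(284) = -(-298)/284 = -1*(-149/142) = 149/142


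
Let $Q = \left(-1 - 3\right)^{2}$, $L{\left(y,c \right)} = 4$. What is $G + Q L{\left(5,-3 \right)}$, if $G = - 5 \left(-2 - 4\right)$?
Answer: $94$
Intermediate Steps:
$G = 30$ ($G = \left(-5\right) \left(-6\right) = 30$)
$Q = 16$ ($Q = \left(-4\right)^{2} = 16$)
$G + Q L{\left(5,-3 \right)} = 30 + 16 \cdot 4 = 30 + 64 = 94$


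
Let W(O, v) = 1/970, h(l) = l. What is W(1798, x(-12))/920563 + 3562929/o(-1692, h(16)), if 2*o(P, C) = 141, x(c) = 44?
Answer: 45127710507181/892946110 ≈ 50538.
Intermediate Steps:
o(P, C) = 141/2 (o(P, C) = (½)*141 = 141/2)
W(O, v) = 1/970
W(1798, x(-12))/920563 + 3562929/o(-1692, h(16)) = (1/970)/920563 + 3562929/(141/2) = (1/970)*(1/920563) + 3562929*(2/141) = 1/892946110 + 50538 = 45127710507181/892946110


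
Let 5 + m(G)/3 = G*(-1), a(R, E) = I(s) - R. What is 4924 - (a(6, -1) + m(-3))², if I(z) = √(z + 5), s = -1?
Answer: 4824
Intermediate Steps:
I(z) = √(5 + z)
a(R, E) = 2 - R (a(R, E) = √(5 - 1) - R = √4 - R = 2 - R)
m(G) = -15 - 3*G (m(G) = -15 + 3*(G*(-1)) = -15 + 3*(-G) = -15 - 3*G)
4924 - (a(6, -1) + m(-3))² = 4924 - ((2 - 1*6) + (-15 - 3*(-3)))² = 4924 - ((2 - 6) + (-15 + 9))² = 4924 - (-4 - 6)² = 4924 - 1*(-10)² = 4924 - 1*100 = 4924 - 100 = 4824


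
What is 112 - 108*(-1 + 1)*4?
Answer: 112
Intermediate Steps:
112 - 108*(-1 + 1)*4 = 112 - 0*4 = 112 - 108*0 = 112 + 0 = 112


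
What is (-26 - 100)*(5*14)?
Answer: -8820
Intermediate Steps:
(-26 - 100)*(5*14) = -126*70 = -8820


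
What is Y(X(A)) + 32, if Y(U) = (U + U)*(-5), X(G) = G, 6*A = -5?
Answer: 121/3 ≈ 40.333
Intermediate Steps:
A = -⅚ (A = (⅙)*(-5) = -⅚ ≈ -0.83333)
Y(U) = -10*U (Y(U) = (2*U)*(-5) = -10*U)
Y(X(A)) + 32 = -10*(-⅚) + 32 = 25/3 + 32 = 121/3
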